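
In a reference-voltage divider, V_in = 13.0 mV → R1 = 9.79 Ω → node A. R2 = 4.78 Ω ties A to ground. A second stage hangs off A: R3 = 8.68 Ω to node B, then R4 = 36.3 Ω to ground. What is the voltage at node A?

The second stage (R3 + R4 = 44.98 Ω) loads node A in parallel with R2.
Effective lower resistance at A: R2 ‖ 44.98 = 4.321 Ω.
First divider: V_A = V_in · 4.321/(9.79 + 4.321) = 3.981 mV.

V_A ≈ 3.98 mV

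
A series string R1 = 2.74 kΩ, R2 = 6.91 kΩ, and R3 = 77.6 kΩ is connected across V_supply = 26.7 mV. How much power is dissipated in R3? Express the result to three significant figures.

P ≈ 7.27 nW

The common current is I = 26.7/87.25 = 0.3060 µA.
V(R3) = I·R = 23.75 mV; P = V·I = 23.75 × 0.3060 = 7.267 nW.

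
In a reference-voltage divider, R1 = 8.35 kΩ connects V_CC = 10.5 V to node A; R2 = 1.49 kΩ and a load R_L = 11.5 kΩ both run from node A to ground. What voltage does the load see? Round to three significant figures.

The load sits in parallel with R2, giving an effective lower resistance R2' = R2·R_L/(R2+R_L) = 1.319 kΩ.
Now apply the divider: V_out = 10.5 × 0.1364 = 1.432 V.
(Unloaded it would be 1.59 V; the load pulls it down.)

V_out ≈ 1.43 V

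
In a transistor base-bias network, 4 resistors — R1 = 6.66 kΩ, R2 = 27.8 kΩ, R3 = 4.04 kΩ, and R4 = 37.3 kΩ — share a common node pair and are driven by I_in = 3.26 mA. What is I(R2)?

I ≈ 0.255 mA

Total conductance ΣG = 1/6.66 + 1/27.8 + 1/4.04 + 1/37.3 = 0.4605 (units of 1/kΩ).
R2 takes the fraction G_k/ΣG = 0.03597/0.4605 = 0.07812, so I = 3.26 × 0.07812 = 0.2547 mA.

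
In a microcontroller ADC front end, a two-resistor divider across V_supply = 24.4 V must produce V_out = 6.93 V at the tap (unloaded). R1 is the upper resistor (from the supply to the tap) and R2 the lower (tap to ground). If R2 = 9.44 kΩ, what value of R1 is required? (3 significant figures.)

V_out/V_supply = R2/(R1+R2) = 0.2840.
So R1 = R2 · (V_supply/V_out − 1) = 9.44 × (24.4/6.93 − 1) = 9.44 × 2.521 = 23.80 kΩ.

R1 ≈ 23.8 kΩ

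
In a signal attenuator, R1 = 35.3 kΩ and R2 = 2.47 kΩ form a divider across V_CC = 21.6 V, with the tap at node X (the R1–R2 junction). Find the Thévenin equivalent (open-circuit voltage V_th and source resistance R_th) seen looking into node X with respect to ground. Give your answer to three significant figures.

With X open, the divider is unloaded: V_th = 21.6 × 2.47/37.77 = 1.413 V.
Zeroing V_CC shorts the top of R1 to ground, so R_th = R1 ‖ R2 = 2.308 kΩ.

V_th ≈ 1.41 V, R_th ≈ 2.31 kΩ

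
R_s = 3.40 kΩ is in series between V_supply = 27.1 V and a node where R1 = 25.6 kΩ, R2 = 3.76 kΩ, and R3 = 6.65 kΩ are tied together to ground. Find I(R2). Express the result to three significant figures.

Equivalent of the parallel group: R_p = 2.196 kΩ.
V_A = 27.1 × 2.196/5.596 = 10.63 V.
I(R2) = V_A / R2 = 10.63/3.76 = 2.828 mA.

I ≈ 2.83 mA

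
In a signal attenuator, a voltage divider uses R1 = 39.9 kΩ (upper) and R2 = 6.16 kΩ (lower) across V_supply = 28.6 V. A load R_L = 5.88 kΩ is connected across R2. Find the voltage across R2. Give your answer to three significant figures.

R2 ‖ R_L = (6.16 × 5.88)/(6.16 + 5.88) = 3.008 kΩ.
Now apply the divider: V_out = 28.6 × 0.07011 = 2.005 V.

V_out ≈ 2.01 V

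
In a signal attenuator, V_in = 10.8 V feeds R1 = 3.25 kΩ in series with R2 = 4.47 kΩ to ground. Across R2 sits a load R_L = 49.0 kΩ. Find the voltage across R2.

R2 ‖ R_L = (4.47 × 49.0)/(4.47 + 49.0) = 4.096 kΩ.
Then V_out = V_in · R2'/(R1 + R2') = 10.8 × 4.096/7.346 = 6.022 V.
(Unloaded it would be 6.25 V; the load pulls it down.)

V_out ≈ 6.02 V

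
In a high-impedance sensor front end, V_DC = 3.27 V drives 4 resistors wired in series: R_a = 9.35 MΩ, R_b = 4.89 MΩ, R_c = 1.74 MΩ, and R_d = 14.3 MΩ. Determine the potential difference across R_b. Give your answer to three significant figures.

V ≈ 0.528 V

Series total: ΣR = 9.35 + 4.89 + 1.74 + 14.3 = 30.28 MΩ.
V = V_DC · R/ΣR = 3.27 × 0.1615 = 0.5281 V.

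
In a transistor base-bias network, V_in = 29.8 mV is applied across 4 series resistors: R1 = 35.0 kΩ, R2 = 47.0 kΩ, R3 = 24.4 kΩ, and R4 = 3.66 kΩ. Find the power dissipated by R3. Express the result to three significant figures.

P ≈ 1.79 nW

ΣR = 110.1 kΩ → I = 29.8/110.1 = 0.2708 µA.
V(R3) = I·R = 6.607 mV; P = V·I = 6.607 × 0.2708 = 1.789 nW.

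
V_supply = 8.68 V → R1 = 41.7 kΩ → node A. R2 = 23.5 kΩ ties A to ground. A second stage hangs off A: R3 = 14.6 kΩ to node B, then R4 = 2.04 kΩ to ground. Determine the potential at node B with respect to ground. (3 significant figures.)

Looking into the second stage from A: R3 + R4 = 16.64 kΩ appears in parallel with R2.
R2 ‖ (R3+R4) = 9.742 kΩ.
First divider: V_A = V_supply · 9.742/(41.7 + 9.742) = 1.644 V.
Then the unloaded second divider: V_B = V_A × R4/(R3+R4) = 1.644 × 0.1226 = 0.2015 V.

V_B ≈ 0.202 V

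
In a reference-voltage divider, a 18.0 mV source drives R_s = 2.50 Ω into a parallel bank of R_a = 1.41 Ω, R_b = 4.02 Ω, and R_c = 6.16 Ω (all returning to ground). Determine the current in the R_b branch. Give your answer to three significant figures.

Equivalent of the parallel group: R_p = 0.8926 Ω.
V_A by voltage divider: V_A = 18.0 × 0.8926/(2.50 + 0.8926) = 4.736 mV.
Branch current I = V_A/R_b = 4.736/4.02 = 1.178 mA.

I ≈ 1.18 mA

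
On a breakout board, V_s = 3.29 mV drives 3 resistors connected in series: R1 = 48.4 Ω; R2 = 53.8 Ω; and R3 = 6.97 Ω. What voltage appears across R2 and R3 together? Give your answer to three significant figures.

V ≈ 1.83 mV

Total series resistance ΣR = 48.4 + 53.8 + 6.97 = 109.2 Ω.
R_{R2..R3} = 53.8 + 6.97 = 60.77 Ω.
By the voltage-divider rule, V = 3.29 × 60.77/109.2 = 1.831 mV.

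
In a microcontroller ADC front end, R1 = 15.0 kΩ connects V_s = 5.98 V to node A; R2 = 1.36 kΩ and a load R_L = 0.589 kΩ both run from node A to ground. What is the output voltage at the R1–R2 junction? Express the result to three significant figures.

R2 ‖ R_L = (1.36 × 0.589)/(1.36 + 0.589) = 0.4110 kΩ.
Now apply the divider: V_out = 5.98 × 0.02667 = 0.1595 V.
(Unloaded it would be 0.497 V; the load pulls it down.)

V_out ≈ 0.159 V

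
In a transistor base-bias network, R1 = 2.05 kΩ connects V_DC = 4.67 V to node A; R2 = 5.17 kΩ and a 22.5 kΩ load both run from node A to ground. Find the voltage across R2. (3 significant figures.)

The load sits in parallel with R2, giving an effective lower resistance R2' = R2·R_L/(R2+R_L) = 4.204 kΩ.
Then V_out = V_DC · R2'/(R1 + R2') = 4.67 × 4.204/6.254 = 3.139 V.

V_out ≈ 3.14 V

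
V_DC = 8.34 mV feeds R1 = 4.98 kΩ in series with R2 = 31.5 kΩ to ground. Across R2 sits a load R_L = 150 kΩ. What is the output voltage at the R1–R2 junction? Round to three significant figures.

R2 ‖ R_L = (31.5 × 150)/(31.5 + 150) = 26.03 kΩ.
Then V_out = V_DC · R2'/(R1 + R2') = 8.34 × 26.03/31.01 = 7.001 mV.
(Unloaded it would be 7.20 mV; the load pulls it down.)

V_out ≈ 7.00 mV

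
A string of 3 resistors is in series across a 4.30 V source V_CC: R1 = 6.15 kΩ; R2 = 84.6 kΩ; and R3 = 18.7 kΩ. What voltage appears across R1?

V ≈ 0.242 V

Series total: ΣR = 6.15 + 84.6 + 18.7 = 109.4 kΩ.
By the voltage-divider rule, V = 4.30 × 6.150/109.4 = 0.2416 V.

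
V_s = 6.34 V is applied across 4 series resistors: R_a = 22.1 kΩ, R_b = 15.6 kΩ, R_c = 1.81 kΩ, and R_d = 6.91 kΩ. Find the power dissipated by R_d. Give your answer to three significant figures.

The common current is I = 6.34/46.42 = 0.1366 mA.
P = I²R = 0.01865 × 6.91 = 0.1289 mW.

P ≈ 0.129 mW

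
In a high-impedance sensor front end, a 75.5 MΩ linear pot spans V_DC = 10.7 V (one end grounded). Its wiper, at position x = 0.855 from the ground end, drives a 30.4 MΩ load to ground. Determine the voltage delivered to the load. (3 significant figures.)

Lower segment x·R_p = 64.55 MΩ; upper segment (1−x)·R_p = 10.95 MΩ.
Lower segment in parallel with the load: 64.55 ‖ 30.4 = 20.67 MΩ.
Then V_out = V_DC · 20.67/(10.95 + 20.67) = 6.995 V.
(Unloaded: V_out = x·V_DC = 9.15 V.)

V_out ≈ 6.99 V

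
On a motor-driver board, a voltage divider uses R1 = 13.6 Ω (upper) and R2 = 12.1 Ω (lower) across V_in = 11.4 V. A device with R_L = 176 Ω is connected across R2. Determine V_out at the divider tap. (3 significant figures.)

First combine the lower leg with the load: R2 ‖ R_L = 11.32 Ω.
Then V_out = V_in · R2'/(R1 + R2') = 11.4 × 11.32/24.92 = 5.179 V.

V_out ≈ 5.18 V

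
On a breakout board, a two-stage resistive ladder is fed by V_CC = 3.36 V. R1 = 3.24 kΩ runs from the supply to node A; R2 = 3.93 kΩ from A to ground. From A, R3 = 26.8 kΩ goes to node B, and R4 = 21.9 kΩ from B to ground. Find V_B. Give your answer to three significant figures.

Node A sees R2 in parallel with the series input of stage 2, R3 + R4 = 48.70 kΩ.
Effective lower resistance at A: R2 ‖ 48.70 = 3.637 kΩ.
First divider: V_A = V_CC · 3.637/(3.24 + 3.637) = 1.777 V.
V_B = V_A × 0.4497 = 0.7990 V.

V_B ≈ 0.799 V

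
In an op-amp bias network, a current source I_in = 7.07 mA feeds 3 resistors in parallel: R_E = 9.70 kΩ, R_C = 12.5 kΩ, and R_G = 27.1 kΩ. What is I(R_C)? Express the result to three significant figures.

ΣG = 1/9.70 + 1/12.5 + 1/27.1 = 0.2200.
Current divider: I(R_C) = I_in · G_k/ΣG = 7.07 × (0.08000/0.2200) = 7.07 × 0.3636 = 2.571 mA.

I ≈ 2.57 mA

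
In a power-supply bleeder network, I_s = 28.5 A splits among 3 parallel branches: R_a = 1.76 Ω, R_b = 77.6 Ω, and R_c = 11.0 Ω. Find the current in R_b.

Conductances: ΣG = 1/1.76 + 1/77.6 + 1/11.0 = 0.6720 (1/Ω).
By the current-divider rule, I = I_s · G_k/ΣG = 28.5 × 0.01918 = 0.5465 A.

I ≈ 0.547 A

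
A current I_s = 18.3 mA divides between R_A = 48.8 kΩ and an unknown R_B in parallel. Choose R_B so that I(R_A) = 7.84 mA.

R_B ≈ 36.6 kΩ

The fraction through R_A equals R_B/(R_A+R_B).
7.84/18.3 = R_B/(R_A + R_B) → R_B = R_A · (0.4284)/(1 − 0.4284) = 48.8 × 0.7495 = 36.58 kΩ.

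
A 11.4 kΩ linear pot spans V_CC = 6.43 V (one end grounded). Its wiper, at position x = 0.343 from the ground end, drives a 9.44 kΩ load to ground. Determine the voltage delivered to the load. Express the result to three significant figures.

V_out ≈ 1.73 V

Lower segment x·R_p = 3.910 kΩ; upper segment (1−x)·R_p = 7.490 kΩ.
(x·R_p) ‖ R_L = 2.765 kΩ.
Then V_out = V_CC · 2.765/(7.490 + 2.765) = 1.734 V.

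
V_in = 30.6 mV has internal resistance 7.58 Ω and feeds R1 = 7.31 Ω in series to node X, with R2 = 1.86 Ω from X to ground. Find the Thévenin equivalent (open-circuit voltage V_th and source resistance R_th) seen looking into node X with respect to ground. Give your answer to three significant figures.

R1' = 7.58 + 7.31 = 14.89 Ω (source resistance + R1).
V_th is the unloaded tap voltage: V_in · R2/(R1'+R2) = 30.6 × 0.1110 = 3.398 mV.
Looking into X with the source shorted: R_th = R1'·R2/(R1'+R2) = 14.89 × 1.86/16.75 = 1.653 Ω.

V_th ≈ 3.40 mV, R_th ≈ 1.65 Ω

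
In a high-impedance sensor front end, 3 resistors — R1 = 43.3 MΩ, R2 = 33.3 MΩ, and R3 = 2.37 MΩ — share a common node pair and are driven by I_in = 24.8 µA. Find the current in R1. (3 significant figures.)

ΣG = 1/43.3 + 1/33.3 + 1/2.37 = 0.4751.
Current divider: I(R1) = I_in · G_k/ΣG = 24.8 × (0.02309/0.4751) = 24.8 × 0.04861 = 1.206 µA.

I ≈ 1.21 µA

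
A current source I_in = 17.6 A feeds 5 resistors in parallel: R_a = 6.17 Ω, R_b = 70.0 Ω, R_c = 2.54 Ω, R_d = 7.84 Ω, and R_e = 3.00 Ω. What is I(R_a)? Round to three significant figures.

I ≈ 2.77 A

Conductances: ΣG = 1/6.17 + 1/70.0 + 1/2.54 + 1/7.84 + 1/3.00 = 1.031 (1/Ω).
R_a takes the fraction G_k/ΣG = 0.1621/1.031 = 0.1572, so I = 17.6 × 0.1572 = 2.767 A.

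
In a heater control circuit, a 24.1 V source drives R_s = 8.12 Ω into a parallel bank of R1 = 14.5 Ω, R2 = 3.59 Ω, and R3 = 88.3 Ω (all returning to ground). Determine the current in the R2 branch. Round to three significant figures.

Equivalent of the parallel group: R_p = 2.787 Ω.
Node voltage V_A = V_CC · R_p/(R_s + R_p) = 24.1 × 0.2555 = 6.158 V.
I(R2) = V_A / R2 = 6.158/3.59 = 1.715 A.

I ≈ 1.72 A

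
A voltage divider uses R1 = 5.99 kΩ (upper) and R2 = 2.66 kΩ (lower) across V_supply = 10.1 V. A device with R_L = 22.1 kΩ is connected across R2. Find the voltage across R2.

The load sits in parallel with R2, giving an effective lower resistance R2' = R2·R_L/(R2+R_L) = 2.374 kΩ.
Then V_out = V_supply · R2'/(R1 + R2') = 10.1 × 2.374/8.364 = 2.867 V.

V_out ≈ 2.87 V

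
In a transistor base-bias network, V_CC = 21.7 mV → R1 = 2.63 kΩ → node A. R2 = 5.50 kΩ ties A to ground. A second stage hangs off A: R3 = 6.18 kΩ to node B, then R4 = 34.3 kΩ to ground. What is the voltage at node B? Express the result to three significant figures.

V_B ≈ 11.9 mV

The second stage (R3 + R4 = 40.48 kΩ) loads node A in parallel with R2.
R2 ‖ (R3+R4) = 4.842 kΩ.
V_A = 21.7 × 4.842/(2.63 + 4.842) = 14.06 mV.
Then the unloaded second divider: V_B = V_A × R4/(R3+R4) = 14.06 × 0.8473 = 11.92 mV.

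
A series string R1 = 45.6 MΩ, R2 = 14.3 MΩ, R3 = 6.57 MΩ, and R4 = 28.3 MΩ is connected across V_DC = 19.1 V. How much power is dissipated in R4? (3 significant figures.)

ΣR = 94.77 MΩ → I = 19.1/94.77 = 0.2015 µA.
V(R4) = I·R = 5.704 V; P = V·I = 5.704 × 0.2015 = 1.150 µW.

P ≈ 1.15 µW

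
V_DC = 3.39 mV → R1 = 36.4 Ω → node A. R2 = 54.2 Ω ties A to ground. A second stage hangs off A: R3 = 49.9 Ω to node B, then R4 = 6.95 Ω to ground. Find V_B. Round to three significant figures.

Node A sees R2 in parallel with the series input of stage 2, R3 + R4 = 56.85 Ω.
Effective lower resistance at A: R2 ‖ 56.85 = 27.75 Ω.
V_A = 3.39 × 27.75/(36.4 + 27.75) = 1.466 mV.
Then the unloaded second divider: V_B = V_A × R4/(R3+R4) = 1.466 × 0.1223 = 0.1793 mV.

V_B ≈ 0.179 mV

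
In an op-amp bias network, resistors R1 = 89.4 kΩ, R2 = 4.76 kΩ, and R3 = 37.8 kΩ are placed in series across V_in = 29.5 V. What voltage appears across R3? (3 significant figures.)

Series total: ΣR = 89.4 + 4.76 + 37.8 = 132.0 kΩ.
By the voltage-divider rule, V = 29.5 × 37.80/132.0 = 8.450 V.

V ≈ 8.45 V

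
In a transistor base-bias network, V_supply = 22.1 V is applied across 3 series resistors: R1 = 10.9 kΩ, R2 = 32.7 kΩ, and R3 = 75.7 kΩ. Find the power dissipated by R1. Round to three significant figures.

P ≈ 0.374 mW

Series current I = V_supply/ΣR = 22.1/119.3 = 0.1852 mA.
P = I²R = 0.03432 × 10.9 = 0.3741 mW.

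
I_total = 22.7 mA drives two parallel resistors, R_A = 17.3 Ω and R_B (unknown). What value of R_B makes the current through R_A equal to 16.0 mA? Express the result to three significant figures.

R_B ≈ 41.3 Ω

In a two-way split, I_A/I_total = R_B/(R_A + R_B).
16.0/22.7 = R_B/(R_A + R_B) → R_B = R_A · (0.7048)/(1 − 0.7048) = 17.3 × 2.388 = 41.31 Ω.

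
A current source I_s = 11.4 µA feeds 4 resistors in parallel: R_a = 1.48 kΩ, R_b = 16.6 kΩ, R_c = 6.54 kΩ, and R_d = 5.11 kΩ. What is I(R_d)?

ΣG = 1/1.48 + 1/16.6 + 1/6.54 + 1/5.11 = 1.085.
R_d takes the fraction G_k/ΣG = 0.1957/1.085 = 0.1804, so I = 11.4 × 0.1804 = 2.057 µA.

I ≈ 2.06 µA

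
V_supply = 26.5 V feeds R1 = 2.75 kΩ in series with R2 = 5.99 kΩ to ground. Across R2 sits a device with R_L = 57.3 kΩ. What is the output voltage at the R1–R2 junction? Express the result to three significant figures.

R2 ‖ R_L = (5.99 × 57.3)/(5.99 + 57.3) = 5.423 kΩ.
Then V_out = V_supply · R2'/(R1 + R2') = 26.5 × 5.423/8.173 = 17.58 V.

V_out ≈ 17.6 V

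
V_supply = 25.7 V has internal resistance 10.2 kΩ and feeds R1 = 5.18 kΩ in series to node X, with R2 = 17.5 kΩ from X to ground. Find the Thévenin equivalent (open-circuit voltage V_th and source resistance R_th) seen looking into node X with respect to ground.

V_th ≈ 13.7 V, R_th ≈ 8.19 kΩ

R1' = 10.2 + 5.18 = 15.38 kΩ (source resistance + R1).
With X open, the divider is unloaded: V_th = 25.7 × 17.5/32.88 = 13.68 V.
With V_supply suppressed (replaced by a short), R_th = R1' ‖ R2 = (15.38 × 17.5)/(15.38 + 17.5) = 8.186 kΩ.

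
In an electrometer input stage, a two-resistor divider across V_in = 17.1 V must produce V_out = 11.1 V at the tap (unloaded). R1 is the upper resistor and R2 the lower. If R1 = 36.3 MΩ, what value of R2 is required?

The divider ratio is R2/(R1+R2) = 11.1/17.1 = 0.6491.
Rearranging, R2 = R1·k/(1−k) = 36.3 × 1.850 = 67.15 MΩ.

R2 ≈ 67.2 MΩ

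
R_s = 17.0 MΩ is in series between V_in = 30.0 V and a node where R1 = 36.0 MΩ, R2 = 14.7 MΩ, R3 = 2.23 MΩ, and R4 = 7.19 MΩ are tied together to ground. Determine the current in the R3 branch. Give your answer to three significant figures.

I ≈ 1.07 µA

Parallel bank: R_p = 1/(1/36.0 + 1/14.7 + 1/2.23 + 1/7.19) = 1.463 MΩ.
V_A = 30.0 × 1.463/18.46 = 2.378 V.
I(R3) = V_A / R3 = 2.378/2.23 = 1.066 µA.
(Equivalently: I_total = 1.625 µA, then current-divider fraction G_k/ΣG = 0.6563.)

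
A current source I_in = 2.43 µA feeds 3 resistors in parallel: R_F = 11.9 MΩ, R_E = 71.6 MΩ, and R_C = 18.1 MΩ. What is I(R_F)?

I ≈ 1.33 µA

Total conductance ΣG = 1/11.9 + 1/71.6 + 1/18.1 = 0.1532 (units of 1/MΩ).
R_F takes the fraction G_k/ΣG = 0.08403/0.1532 = 0.5483, so I = 2.43 × 0.5483 = 1.332 µA.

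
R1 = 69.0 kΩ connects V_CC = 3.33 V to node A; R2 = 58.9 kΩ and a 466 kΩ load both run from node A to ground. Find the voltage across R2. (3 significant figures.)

V_out ≈ 1.44 V

The load sits in parallel with R2, giving an effective lower resistance R2' = R2·R_L/(R2+R_L) = 52.29 kΩ.
Now apply the divider: V_out = 3.33 × 0.4311 = 1.436 V.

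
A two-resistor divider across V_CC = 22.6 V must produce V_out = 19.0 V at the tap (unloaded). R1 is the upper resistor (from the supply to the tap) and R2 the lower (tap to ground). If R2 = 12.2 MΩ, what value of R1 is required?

The divider ratio is R2/(R1+R2) = 19.0/22.6 = 0.8407.
So R1 = R2 · (V_CC/V_out − 1) = 12.2 × (22.6/19.0 − 1) = 12.2 × 0.1895 = 2.312 MΩ.

R1 ≈ 2.31 MΩ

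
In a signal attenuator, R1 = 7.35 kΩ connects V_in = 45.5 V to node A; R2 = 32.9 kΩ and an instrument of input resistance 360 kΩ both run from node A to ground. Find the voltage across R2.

The load sits in parallel with R2, giving an effective lower resistance R2' = R2·R_L/(R2+R_L) = 30.15 kΩ.
Voltage divider with the loaded lower leg: V_out = 45.5 × 30.15/(7.35 + 30.15) = 45.5 × 0.8040 = 36.58 V.
(Unloaded it would be 37.2 V; the load pulls it down.)

V_out ≈ 36.6 V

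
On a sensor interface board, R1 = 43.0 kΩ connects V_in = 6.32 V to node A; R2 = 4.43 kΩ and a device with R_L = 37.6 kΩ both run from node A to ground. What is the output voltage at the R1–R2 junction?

R2 ‖ R_L = (4.43 × 37.6)/(4.43 + 37.6) = 3.963 kΩ.
Voltage divider with the loaded lower leg: V_out = 6.32 × 3.963/(43.0 + 3.963) = 6.32 × 0.08439 = 0.5333 V.

V_out ≈ 0.533 V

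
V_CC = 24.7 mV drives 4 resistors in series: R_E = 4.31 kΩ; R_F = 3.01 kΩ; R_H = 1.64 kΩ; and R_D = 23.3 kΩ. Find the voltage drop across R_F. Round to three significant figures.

Series total: ΣR = 4.31 + 3.01 + 1.64 + 23.3 = 32.26 kΩ.
By the voltage-divider rule, V = 24.7 × 3.010/32.26 = 2.305 mV.

V ≈ 2.30 mV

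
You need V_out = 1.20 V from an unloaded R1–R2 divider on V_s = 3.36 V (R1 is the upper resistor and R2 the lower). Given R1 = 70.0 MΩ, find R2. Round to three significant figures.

R2 ≈ 38.9 MΩ

Required fraction k = V_out/V_s = 0.3571.
Rearranging, R2 = R1·k/(1−k) = 70.0 × 0.5556 = 38.89 MΩ.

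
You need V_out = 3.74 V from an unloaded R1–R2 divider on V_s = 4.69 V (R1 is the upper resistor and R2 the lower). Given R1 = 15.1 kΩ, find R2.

The divider ratio is R2/(R1+R2) = 3.74/4.69 = 0.7974.
R2 = R1 · 0.7974/(1 − 0.7974) = 59.45 kΩ.

R2 ≈ 59.4 kΩ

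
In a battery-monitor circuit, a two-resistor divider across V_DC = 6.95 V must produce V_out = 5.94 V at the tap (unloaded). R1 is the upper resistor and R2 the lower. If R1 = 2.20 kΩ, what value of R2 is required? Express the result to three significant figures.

Required fraction k = V_out/V_DC = 0.8547.
So R2 = R1 · V_out/(V_DC − V_out) = 2.20 × 5.94/(6.95 − 5.94) = 2.20 × 5.881 = 12.94 kΩ.

R2 ≈ 12.9 kΩ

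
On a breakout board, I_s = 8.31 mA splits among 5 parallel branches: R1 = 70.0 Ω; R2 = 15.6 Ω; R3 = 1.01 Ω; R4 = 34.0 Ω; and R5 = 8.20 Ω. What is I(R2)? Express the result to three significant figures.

ΣG = 1/70.0 + 1/15.6 + 1/1.01 + 1/34.0 + 1/8.20 = 1.220.
Current divider: I(R2) = I_s · G_k/ΣG = 8.31 × (0.06410/1.220) = 8.31 × 0.05255 = 0.4367 mA.

I ≈ 0.437 mA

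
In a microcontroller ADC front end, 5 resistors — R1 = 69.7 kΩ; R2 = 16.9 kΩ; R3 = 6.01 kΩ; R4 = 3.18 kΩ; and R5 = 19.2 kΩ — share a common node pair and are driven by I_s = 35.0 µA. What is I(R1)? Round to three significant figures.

Total conductance ΣG = 1/69.7 + 1/16.9 + 1/6.01 + 1/3.18 + 1/19.2 = 0.6065 (units of 1/kΩ).
By the current-divider rule, I = I_s · G_k/ΣG = 35.0 × 0.02366 = 0.8280 µA.

I ≈ 0.828 µA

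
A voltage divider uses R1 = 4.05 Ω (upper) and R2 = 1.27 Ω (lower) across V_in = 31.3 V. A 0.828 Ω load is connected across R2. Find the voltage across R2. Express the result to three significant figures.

The load sits in parallel with R2, giving an effective lower resistance R2' = R2·R_L/(R2+R_L) = 0.5012 Ω.
Voltage divider with the loaded lower leg: V_out = 31.3 × 0.5012/(4.05 + 0.5012) = 31.3 × 0.1101 = 3.447 V.

V_out ≈ 3.45 V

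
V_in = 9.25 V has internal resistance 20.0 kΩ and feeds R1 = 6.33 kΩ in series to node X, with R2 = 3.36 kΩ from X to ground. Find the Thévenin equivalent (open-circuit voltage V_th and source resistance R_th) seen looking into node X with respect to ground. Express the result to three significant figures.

R1' = 20.0 + 6.33 = 26.33 kΩ (source resistance + R1).
V_th is the unloaded tap voltage: V_in · R2/(R1'+R2) = 9.25 × 0.1132 = 1.047 V.
With V_in suppressed (replaced by a short), R_th = R1' ‖ R2 = (26.33 × 3.36)/(26.33 + 3.36) = 2.980 kΩ.

V_th ≈ 1.05 V, R_th ≈ 2.98 kΩ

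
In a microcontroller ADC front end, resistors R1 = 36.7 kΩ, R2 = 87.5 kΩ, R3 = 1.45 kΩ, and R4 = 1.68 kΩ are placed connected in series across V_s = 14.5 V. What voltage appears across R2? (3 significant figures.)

V ≈ 9.96 V

Total series resistance ΣR = 36.7 + 87.5 + 1.45 + 1.68 = 127.3 kΩ.
Voltage divider: V = V_s · (87.50 / 127.3) = 14.5 × 0.6872 = 9.964 V.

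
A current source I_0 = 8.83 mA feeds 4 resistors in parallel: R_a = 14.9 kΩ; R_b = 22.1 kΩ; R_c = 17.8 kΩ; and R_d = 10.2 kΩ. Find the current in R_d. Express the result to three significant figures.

Conductances: ΣG = 1/14.9 + 1/22.1 + 1/17.8 + 1/10.2 = 0.2666 (1/kΩ).
R_d takes the fraction G_k/ΣG = 0.09804/0.2666 = 0.3678, so I = 8.83 × 0.3678 = 3.247 mA.

I ≈ 3.25 mA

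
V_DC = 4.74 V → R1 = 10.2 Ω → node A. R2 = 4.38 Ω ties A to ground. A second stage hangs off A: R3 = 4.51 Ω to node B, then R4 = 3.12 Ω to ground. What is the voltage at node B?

The second stage (R3 + R4 = 7.630 Ω) loads node A in parallel with R2.
Effective lower resistance at A: R2 ‖ 7.630 = 2.783 Ω.
V_A = 4.74 × 2.783/(10.2 + 2.783) = 1.016 V.
Stage 2 is unloaded, so V_B = V_A · R4/(R3+R4) = 1.016 × 3.12/7.630 = 0.4154 V.

V_B ≈ 0.415 V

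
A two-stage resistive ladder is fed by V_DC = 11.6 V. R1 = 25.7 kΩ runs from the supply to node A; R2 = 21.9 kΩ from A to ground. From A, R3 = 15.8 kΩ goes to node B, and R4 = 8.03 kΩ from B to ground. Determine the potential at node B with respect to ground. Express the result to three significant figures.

The second stage (R3 + R4 = 23.83 kΩ) loads node A in parallel with R2.
R2 ‖ (R3+R4) = 11.41 kΩ.
So V_A = 11.6 × 0.3075 = 3.567 V.
Stage 2 is unloaded, so V_B = V_A · R4/(R3+R4) = 3.567 × 8.03/23.83 = 1.202 V.

V_B ≈ 1.20 V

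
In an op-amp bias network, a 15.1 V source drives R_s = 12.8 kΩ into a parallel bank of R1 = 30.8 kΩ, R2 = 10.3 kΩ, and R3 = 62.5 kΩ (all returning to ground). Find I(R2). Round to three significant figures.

Parallel bank: R_p = 1/(1/30.8 + 1/10.3 + 1/62.5) = 6.870 kΩ.
V_A = 15.1 × 6.870/19.67 = 5.274 V.
Branch current I = V_A/R2 = 5.274/10.3 = 0.5120 mA.

I ≈ 0.512 mA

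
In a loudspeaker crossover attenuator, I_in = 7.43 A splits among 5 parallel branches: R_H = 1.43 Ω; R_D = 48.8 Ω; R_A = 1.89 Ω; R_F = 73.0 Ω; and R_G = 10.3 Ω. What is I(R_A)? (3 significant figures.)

I ≈ 2.89 A

ΣG = 1/1.43 + 1/48.8 + 1/1.89 + 1/73.0 + 1/10.3 = 1.360.
R_A takes the fraction G_k/ΣG = 0.5291/1.360 = 0.3891, so I = 7.43 × 0.3891 = 2.891 A.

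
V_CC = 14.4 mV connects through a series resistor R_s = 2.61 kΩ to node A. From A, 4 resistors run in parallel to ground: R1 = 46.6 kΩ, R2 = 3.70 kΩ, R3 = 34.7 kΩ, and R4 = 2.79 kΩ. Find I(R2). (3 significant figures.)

I ≈ 1.40 µA

Equivalent of the parallel group: R_p = 1.473 kΩ.
Node voltage V_A = V_CC · R_p/(R_s + R_p) = 14.4 × 0.3607 = 5.195 mV.
I(R2) = V_A / R2 = 5.195/3.70 = 1.404 µA.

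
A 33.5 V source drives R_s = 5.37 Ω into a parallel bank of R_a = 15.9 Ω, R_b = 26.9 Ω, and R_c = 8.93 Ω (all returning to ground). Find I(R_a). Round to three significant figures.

I ≈ 0.985 A

Equivalent of the parallel group: R_p = 4.716 Ω.
V_A by voltage divider: V_A = 33.5 × 4.716/(5.37 + 4.716) = 15.66 V.
I(R_a) = V_A / R_a = 15.66/15.9 = 0.9851 A.
(Equivalently: I_total = 3.321 A, then current-divider fraction G_k/ΣG = 0.2966.)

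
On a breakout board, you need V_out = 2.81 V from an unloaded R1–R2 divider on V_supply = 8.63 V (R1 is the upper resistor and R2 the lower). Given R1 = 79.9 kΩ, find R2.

R2 ≈ 38.6 kΩ

Required fraction k = V_out/V_supply = 0.3256.
R2 = R1 · 0.3256/(1 − 0.3256) = 38.58 kΩ.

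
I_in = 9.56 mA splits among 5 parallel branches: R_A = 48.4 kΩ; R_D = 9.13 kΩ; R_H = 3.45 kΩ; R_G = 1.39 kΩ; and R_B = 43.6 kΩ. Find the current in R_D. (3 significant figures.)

I ≈ 0.901 mA

Conductances: ΣG = 1/48.4 + 1/9.13 + 1/3.45 + 1/1.39 + 1/43.6 = 1.162 (1/kΩ).
Current divider: I(R_D) = I_in · G_k/ΣG = 9.56 × (0.1095/1.162) = 9.56 × 0.09423 = 0.9008 mA.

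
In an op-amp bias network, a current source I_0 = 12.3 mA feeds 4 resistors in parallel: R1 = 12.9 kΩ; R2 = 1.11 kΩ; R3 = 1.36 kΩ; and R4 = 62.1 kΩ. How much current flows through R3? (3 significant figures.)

Conductances: ΣG = 1/12.9 + 1/1.11 + 1/1.36 + 1/62.1 = 1.730 (1/kΩ).
R3 takes the fraction G_k/ΣG = 0.7353/1.730 = 0.4251, so I = 12.3 × 0.4251 = 5.228 mA.

I ≈ 5.23 mA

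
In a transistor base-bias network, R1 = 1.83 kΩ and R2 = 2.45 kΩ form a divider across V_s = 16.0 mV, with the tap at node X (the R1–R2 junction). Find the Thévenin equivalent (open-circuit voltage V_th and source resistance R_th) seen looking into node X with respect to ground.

With X open, the divider is unloaded: V_th = 16.0 × 2.45/4.280 = 9.159 mV.
With V_s suppressed (replaced by a short), R_th = R1 ‖ R2 = (1.830 × 2.45)/(1.830 + 2.45) = 1.048 kΩ.

V_th ≈ 9.16 mV, R_th ≈ 1.05 kΩ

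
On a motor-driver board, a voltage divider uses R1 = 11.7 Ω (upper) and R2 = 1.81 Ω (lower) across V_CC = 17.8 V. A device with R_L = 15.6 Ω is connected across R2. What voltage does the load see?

V_out ≈ 2.17 V

R2 ‖ R_L = (1.81 × 15.6)/(1.81 + 15.6) = 1.622 Ω.
Now apply the divider: V_out = 17.8 × 0.1217 = 2.167 V.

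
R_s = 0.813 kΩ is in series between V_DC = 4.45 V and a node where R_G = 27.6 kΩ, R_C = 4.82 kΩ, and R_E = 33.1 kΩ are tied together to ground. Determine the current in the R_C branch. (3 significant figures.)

Combine the parallel branches: R_p = (1/27.6 + 1/4.82 + 1/33.1)⁻¹ = 3.651 kΩ.
Node voltage V_A = V_DC · R_p/(R_s + R_p) = 4.45 × 0.8179 = 3.640 V.
I(R_C) = V_A / R_C = 3.640/4.82 = 0.7551 mA.

I ≈ 0.755 mA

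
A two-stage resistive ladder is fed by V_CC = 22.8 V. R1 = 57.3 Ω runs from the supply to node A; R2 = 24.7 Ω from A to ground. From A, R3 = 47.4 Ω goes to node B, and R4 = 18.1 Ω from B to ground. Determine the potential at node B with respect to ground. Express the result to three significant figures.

Looking into the second stage from A: R3 + R4 = 65.50 Ω appears in parallel with R2.
R2 ‖ (R3+R4) = 17.94 Ω.
First divider: V_A = V_CC · 17.94/(57.3 + 17.94) = 5.435 V.
V_B = V_A × 0.2763 = 1.502 V.

V_B ≈ 1.50 V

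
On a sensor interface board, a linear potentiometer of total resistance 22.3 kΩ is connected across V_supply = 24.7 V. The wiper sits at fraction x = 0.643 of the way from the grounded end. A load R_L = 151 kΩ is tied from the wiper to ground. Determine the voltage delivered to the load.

The pot divides into 7.961 kΩ above the wiper and 14.34 kΩ below.
R_L loads the lower segment: effective lower R = 13.10 kΩ.
Loaded-divider output: V_out = 24.7 × 0.6219 = 15.36 V.

V_out ≈ 15.4 V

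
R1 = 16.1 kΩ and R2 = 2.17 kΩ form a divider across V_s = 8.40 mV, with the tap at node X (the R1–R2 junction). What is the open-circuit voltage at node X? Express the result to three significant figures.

With X open, the divider is unloaded: V_th = 8.40 × 2.17/18.27 = 0.9977 mV.

V_th ≈ 0.998 mV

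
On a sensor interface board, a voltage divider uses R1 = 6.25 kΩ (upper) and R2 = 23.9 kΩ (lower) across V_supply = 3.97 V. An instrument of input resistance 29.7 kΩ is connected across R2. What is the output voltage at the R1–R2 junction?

The load sits in parallel with R2, giving an effective lower resistance R2' = R2·R_L/(R2+R_L) = 13.24 kΩ.
Then V_out = V_supply · R2'/(R1 + R2') = 3.97 × 13.24/19.49 = 2.697 V.
(Unloaded it would be 3.15 V; the load pulls it down.)

V_out ≈ 2.70 V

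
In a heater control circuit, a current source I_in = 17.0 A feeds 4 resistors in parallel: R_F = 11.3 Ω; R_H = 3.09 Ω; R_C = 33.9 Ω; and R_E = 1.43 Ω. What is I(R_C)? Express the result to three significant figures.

Conductances: ΣG = 1/11.3 + 1/3.09 + 1/33.9 + 1/1.43 = 1.141 (1/Ω).
R_C takes the fraction G_k/ΣG = 0.02950/1.141 = 0.02586, so I = 17.0 × 0.02586 = 0.4395 A.

I ≈ 0.440 A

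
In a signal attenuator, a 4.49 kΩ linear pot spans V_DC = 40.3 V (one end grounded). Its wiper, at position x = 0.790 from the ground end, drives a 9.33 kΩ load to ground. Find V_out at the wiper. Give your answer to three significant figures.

The pot divides into 0.9429 kΩ above the wiper and 3.547 kΩ below.
Lower segment in parallel with the load: 3.547 ‖ 9.33 = 2.570 kΩ.
Then V_out = V_DC · 2.570/(0.9429 + 2.570) = 29.48 V.

V_out ≈ 29.5 V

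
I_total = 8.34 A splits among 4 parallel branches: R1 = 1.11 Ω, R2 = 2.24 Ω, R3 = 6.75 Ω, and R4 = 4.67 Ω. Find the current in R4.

I ≈ 1.04 A

ΣG = 1/1.11 + 1/2.24 + 1/6.75 + 1/4.67 = 1.710.
By the current-divider rule, I = I_total · G_k/ΣG = 8.34 × 0.1253 = 1.045 A.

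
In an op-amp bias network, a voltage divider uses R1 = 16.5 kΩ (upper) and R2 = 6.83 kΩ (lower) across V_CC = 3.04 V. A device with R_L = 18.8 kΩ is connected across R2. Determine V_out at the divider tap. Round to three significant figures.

V_out ≈ 0.708 V

First combine the lower leg with the load: R2 ‖ R_L = 5.010 kΩ.
Now apply the divider: V_out = 3.04 × 0.2329 = 0.7081 V.
(Unloaded it would be 0.890 V; the load pulls it down.)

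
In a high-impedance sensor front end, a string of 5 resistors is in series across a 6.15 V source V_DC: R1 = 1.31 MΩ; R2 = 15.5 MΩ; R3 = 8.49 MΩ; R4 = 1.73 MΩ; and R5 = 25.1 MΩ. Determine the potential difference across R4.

V ≈ 0.204 V

Total series resistance ΣR = 1.31 + 15.5 + 8.49 + 1.73 + 25.1 = 52.13 MΩ.
Voltage divider: V = V_DC · (1.730 / 52.13) = 6.15 × 0.03319 = 0.2041 V.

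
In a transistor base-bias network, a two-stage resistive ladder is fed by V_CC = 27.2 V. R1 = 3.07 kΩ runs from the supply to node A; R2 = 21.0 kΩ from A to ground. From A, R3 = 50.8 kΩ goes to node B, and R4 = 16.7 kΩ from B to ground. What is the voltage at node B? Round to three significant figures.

V_B ≈ 5.65 V

The second stage (R3 + R4 = 67.50 kΩ) loads node A in parallel with R2.
Effective lower resistance at A: R2 ‖ 67.50 = 16.02 kΩ.
V_A = 27.2 × 16.02/(3.07 + 16.02) = 22.83 V.
Then the unloaded second divider: V_B = V_A × R4/(R3+R4) = 22.83 × 0.2474 = 5.647 V.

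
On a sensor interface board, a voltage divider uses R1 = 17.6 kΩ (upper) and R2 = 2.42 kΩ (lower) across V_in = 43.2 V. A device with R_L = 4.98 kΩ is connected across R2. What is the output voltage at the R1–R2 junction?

R2 ‖ R_L = (2.42 × 4.98)/(2.42 + 4.98) = 1.629 kΩ.
Now apply the divider: V_out = 43.2 × 0.08470 = 3.659 V.
(Unloaded it would be 5.22 V; the load pulls it down.)

V_out ≈ 3.66 V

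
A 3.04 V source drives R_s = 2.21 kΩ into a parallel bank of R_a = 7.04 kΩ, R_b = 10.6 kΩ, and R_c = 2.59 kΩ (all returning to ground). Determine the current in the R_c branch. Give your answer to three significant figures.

I ≈ 0.494 mA

Equivalent of the parallel group: R_p = 1.606 kΩ.
V_A = 3.04 × 1.606/3.816 = 1.280 V.
I(R_c) = V_A / R_c = 1.280/2.59 = 0.4941 mA.
(Equivalently: I_total = 0.7965 mA, then current-divider fraction G_k/ΣG = 0.6203.)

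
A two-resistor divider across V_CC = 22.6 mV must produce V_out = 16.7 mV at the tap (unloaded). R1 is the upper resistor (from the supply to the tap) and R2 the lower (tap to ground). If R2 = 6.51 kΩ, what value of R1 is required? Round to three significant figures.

R1 ≈ 2.30 kΩ

Required fraction k = V_out/V_CC = 0.7389.
Rearranging, R1 = R2·(1−k)/k = 6.51 × 0.3533 = 2.300 kΩ.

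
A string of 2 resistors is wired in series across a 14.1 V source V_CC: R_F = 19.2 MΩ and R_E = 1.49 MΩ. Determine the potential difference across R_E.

V ≈ 1.02 V

ΣR = 19.2 + 1.49 = 20.69 MΩ.
V = V_CC · R/ΣR = 14.1 × 0.07202 = 1.015 V.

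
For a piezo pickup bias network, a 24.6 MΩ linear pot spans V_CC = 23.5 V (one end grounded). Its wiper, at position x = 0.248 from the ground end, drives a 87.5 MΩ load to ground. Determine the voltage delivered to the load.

V_out ≈ 5.54 V

The pot divides into 18.50 MΩ above the wiper and 6.101 MΩ below.
(x·R_p) ‖ R_L = 5.703 MΩ.
V_out = 23.5 × 5.703/(18.50 + 5.703) = 5.538 V.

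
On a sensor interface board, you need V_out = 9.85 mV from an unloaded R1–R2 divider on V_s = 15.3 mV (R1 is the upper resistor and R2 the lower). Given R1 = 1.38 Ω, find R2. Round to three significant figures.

R2 ≈ 2.49 Ω

V_out/V_s = R2/(R1+R2) = 0.6438.
R2 = R1 · 0.6438/(1 − 0.6438) = 2.494 Ω.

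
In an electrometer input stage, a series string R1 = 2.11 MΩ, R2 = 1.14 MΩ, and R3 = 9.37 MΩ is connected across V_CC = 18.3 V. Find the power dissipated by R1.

P ≈ 4.44 µW

The common current is I = 18.3/12.62 = 1.450 µA.
P = I²R = 2.103 × 2.11 = 4.437 µW.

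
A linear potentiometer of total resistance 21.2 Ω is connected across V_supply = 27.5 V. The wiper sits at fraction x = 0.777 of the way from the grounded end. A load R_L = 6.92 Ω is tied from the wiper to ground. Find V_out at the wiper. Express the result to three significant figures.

V_out ≈ 14.0 V

Split the track: R_lower = x·R_p = 16.47 Ω, R_upper = (1−x)·R_p = 4.728 Ω.
Lower segment in parallel with the load: 16.47 ‖ 6.92 = 4.873 Ω.
Then V_out = V_supply · 4.873/(4.728 + 4.873) = 13.96 V.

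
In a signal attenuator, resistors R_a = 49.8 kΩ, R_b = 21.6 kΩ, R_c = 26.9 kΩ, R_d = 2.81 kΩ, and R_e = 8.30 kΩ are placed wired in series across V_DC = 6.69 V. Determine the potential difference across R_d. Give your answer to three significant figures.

ΣR = 49.8 + 21.6 + 26.9 + 2.81 + 8.30 = 109.4 kΩ.
Voltage divider: V = V_DC · (2.810 / 109.4) = 6.69 × 0.02568 = 0.1718 V.

V ≈ 0.172 V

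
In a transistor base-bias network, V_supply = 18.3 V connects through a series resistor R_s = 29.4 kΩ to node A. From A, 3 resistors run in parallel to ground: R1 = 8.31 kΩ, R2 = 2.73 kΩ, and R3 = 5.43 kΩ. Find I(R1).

Combine the parallel branches: R_p = (1/8.31 + 1/2.73 + 1/5.43)⁻¹ = 1.491 kΩ.
V_A = 18.3 × 1.491/30.89 = 0.8831 V.
I(R1) = V_A / R1 = 0.8831/8.31 = 0.1063 mA.

I ≈ 0.106 mA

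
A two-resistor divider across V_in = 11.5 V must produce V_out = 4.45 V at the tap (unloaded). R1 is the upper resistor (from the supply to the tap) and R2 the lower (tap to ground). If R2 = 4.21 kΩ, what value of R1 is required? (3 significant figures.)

R1 ≈ 6.67 kΩ

V_out/V_in = R2/(R1+R2) = 0.3870.
R1 = R2·(1/k − 1) = 4.21 × 1.584 = 6.670 kΩ.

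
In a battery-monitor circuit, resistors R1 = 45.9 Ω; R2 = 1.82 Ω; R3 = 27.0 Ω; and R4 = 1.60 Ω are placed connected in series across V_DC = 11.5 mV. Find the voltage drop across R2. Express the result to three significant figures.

Total series resistance ΣR = 45.9 + 1.82 + 27.0 + 1.60 = 76.32 Ω.
By the voltage-divider rule, V = 11.5 × 1.820/76.32 = 0.2742 mV.

V ≈ 0.274 mV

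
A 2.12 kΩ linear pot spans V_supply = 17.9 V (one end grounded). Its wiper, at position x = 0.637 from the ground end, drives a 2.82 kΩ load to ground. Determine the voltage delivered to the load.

The pot divides into 0.7696 kΩ above the wiper and 1.350 kΩ below.
(x·R_p) ‖ R_L = 0.9132 kΩ.
Loaded-divider output: V_out = 17.9 × 0.5427 = 9.714 V.

V_out ≈ 9.71 V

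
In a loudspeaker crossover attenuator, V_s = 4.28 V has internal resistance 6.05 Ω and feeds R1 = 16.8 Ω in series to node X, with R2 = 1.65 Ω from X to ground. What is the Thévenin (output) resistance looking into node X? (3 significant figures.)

R_th ≈ 1.54 Ω

R1' = 6.05 + 16.8 = 22.85 Ω (source resistance + R1).
With V_s suppressed (replaced by a short), R_th = R1' ‖ R2 = (22.85 × 1.65)/(22.85 + 1.65) = 1.539 Ω.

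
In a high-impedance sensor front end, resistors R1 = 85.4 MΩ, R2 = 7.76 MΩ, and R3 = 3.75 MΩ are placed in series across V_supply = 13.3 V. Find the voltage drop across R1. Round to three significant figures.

V ≈ 11.7 V

Total series resistance ΣR = 85.4 + 7.76 + 3.75 = 96.91 MΩ.
By the voltage-divider rule, V = 13.3 × 85.40/96.91 = 11.72 V.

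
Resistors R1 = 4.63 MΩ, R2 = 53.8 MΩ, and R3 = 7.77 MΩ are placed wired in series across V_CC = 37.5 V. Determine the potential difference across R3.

Series total: ΣR = 4.63 + 53.8 + 7.77 = 66.20 MΩ.
Voltage divider: V = V_CC · (7.770 / 66.20) = 37.5 × 0.1174 = 4.401 V.

V ≈ 4.40 V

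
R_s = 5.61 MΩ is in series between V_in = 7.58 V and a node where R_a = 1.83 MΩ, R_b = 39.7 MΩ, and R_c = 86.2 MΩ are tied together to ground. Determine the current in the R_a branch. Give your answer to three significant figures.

Equivalent of the parallel group: R_p = 1.715 MΩ.
V_A = 7.58 × 1.715/7.325 = 1.774 V.
Branch current I = V_A/R_a = 1.774/1.83 = 0.9696 µA.

I ≈ 0.970 µA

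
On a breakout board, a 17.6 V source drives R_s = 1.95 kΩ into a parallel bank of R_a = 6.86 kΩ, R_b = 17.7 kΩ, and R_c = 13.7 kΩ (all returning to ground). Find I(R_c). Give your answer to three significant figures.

Equivalent of the parallel group: R_p = 3.633 kΩ.
V_A = 17.6 × 3.633/5.583 = 11.45 V.
I(R_c) = V_A / R_c = 11.45/13.7 = 0.8360 mA.

I ≈ 0.836 mA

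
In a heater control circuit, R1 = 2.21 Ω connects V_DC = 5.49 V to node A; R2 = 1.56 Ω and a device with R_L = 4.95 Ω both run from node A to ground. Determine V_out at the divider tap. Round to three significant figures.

R2 ‖ R_L = (1.56 × 4.95)/(1.56 + 4.95) = 1.186 Ω.
Then V_out = V_DC · R2'/(R1 + R2') = 5.49 × 1.186/3.396 = 1.917 V.

V_out ≈ 1.92 V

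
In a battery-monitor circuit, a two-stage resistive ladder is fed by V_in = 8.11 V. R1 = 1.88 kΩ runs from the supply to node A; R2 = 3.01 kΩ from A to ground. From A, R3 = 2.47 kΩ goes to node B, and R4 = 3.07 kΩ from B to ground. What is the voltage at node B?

Looking into the second stage from A: R3 + R4 = 5.540 kΩ appears in parallel with R2.
R2 ‖ (R3+R4) = 1.950 kΩ.
V_A = 8.11 × 1.950/(1.88 + 1.950) = 4.129 V.
Stage 2 is unloaded, so V_B = V_A · R4/(R3+R4) = 4.129 × 3.07/5.540 = 2.288 V.

V_B ≈ 2.29 V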